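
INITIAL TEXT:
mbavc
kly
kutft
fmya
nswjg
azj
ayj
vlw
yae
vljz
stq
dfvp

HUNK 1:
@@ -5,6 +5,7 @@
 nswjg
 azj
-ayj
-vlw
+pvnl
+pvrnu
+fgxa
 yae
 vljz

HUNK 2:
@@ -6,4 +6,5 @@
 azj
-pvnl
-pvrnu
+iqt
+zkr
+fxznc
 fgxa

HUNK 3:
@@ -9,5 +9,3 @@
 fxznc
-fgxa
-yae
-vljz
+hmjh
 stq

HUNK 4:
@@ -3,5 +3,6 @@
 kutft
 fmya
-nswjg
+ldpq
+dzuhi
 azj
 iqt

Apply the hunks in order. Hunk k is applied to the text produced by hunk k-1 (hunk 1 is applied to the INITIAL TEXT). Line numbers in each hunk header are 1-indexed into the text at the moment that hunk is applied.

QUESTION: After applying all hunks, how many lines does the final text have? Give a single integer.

Answer: 13

Derivation:
Hunk 1: at line 5 remove [ayj,vlw] add [pvnl,pvrnu,fgxa] -> 13 lines: mbavc kly kutft fmya nswjg azj pvnl pvrnu fgxa yae vljz stq dfvp
Hunk 2: at line 6 remove [pvnl,pvrnu] add [iqt,zkr,fxznc] -> 14 lines: mbavc kly kutft fmya nswjg azj iqt zkr fxznc fgxa yae vljz stq dfvp
Hunk 3: at line 9 remove [fgxa,yae,vljz] add [hmjh] -> 12 lines: mbavc kly kutft fmya nswjg azj iqt zkr fxznc hmjh stq dfvp
Hunk 4: at line 3 remove [nswjg] add [ldpq,dzuhi] -> 13 lines: mbavc kly kutft fmya ldpq dzuhi azj iqt zkr fxznc hmjh stq dfvp
Final line count: 13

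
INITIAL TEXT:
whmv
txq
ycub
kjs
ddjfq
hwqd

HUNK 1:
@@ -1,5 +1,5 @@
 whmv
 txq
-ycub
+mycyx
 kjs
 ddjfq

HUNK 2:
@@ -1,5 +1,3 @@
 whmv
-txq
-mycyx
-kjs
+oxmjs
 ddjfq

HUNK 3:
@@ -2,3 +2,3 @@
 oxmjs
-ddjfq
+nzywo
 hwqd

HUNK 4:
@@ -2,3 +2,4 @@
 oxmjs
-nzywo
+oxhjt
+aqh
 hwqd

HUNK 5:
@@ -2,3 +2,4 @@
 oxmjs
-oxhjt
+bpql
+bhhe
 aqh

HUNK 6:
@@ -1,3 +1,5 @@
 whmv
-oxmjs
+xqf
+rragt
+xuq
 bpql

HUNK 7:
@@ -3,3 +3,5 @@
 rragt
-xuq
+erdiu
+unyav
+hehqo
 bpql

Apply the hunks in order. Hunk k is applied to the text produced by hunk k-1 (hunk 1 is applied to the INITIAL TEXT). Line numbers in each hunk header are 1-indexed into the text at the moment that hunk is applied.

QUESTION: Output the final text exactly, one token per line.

Answer: whmv
xqf
rragt
erdiu
unyav
hehqo
bpql
bhhe
aqh
hwqd

Derivation:
Hunk 1: at line 1 remove [ycub] add [mycyx] -> 6 lines: whmv txq mycyx kjs ddjfq hwqd
Hunk 2: at line 1 remove [txq,mycyx,kjs] add [oxmjs] -> 4 lines: whmv oxmjs ddjfq hwqd
Hunk 3: at line 2 remove [ddjfq] add [nzywo] -> 4 lines: whmv oxmjs nzywo hwqd
Hunk 4: at line 2 remove [nzywo] add [oxhjt,aqh] -> 5 lines: whmv oxmjs oxhjt aqh hwqd
Hunk 5: at line 2 remove [oxhjt] add [bpql,bhhe] -> 6 lines: whmv oxmjs bpql bhhe aqh hwqd
Hunk 6: at line 1 remove [oxmjs] add [xqf,rragt,xuq] -> 8 lines: whmv xqf rragt xuq bpql bhhe aqh hwqd
Hunk 7: at line 3 remove [xuq] add [erdiu,unyav,hehqo] -> 10 lines: whmv xqf rragt erdiu unyav hehqo bpql bhhe aqh hwqd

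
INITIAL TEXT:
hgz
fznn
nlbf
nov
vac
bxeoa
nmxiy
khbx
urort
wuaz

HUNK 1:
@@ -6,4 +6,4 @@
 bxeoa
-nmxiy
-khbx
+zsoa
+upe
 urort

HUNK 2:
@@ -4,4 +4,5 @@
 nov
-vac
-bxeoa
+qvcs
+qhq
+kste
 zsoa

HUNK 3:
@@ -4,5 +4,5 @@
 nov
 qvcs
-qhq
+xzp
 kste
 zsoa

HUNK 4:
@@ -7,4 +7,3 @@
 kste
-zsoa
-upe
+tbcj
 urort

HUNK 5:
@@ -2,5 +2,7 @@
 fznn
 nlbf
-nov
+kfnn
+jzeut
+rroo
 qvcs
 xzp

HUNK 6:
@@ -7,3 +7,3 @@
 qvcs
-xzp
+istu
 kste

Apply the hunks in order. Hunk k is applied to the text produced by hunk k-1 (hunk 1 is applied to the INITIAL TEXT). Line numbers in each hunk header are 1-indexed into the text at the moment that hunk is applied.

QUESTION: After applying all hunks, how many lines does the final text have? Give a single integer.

Hunk 1: at line 6 remove [nmxiy,khbx] add [zsoa,upe] -> 10 lines: hgz fznn nlbf nov vac bxeoa zsoa upe urort wuaz
Hunk 2: at line 4 remove [vac,bxeoa] add [qvcs,qhq,kste] -> 11 lines: hgz fznn nlbf nov qvcs qhq kste zsoa upe urort wuaz
Hunk 3: at line 4 remove [qhq] add [xzp] -> 11 lines: hgz fznn nlbf nov qvcs xzp kste zsoa upe urort wuaz
Hunk 4: at line 7 remove [zsoa,upe] add [tbcj] -> 10 lines: hgz fznn nlbf nov qvcs xzp kste tbcj urort wuaz
Hunk 5: at line 2 remove [nov] add [kfnn,jzeut,rroo] -> 12 lines: hgz fznn nlbf kfnn jzeut rroo qvcs xzp kste tbcj urort wuaz
Hunk 6: at line 7 remove [xzp] add [istu] -> 12 lines: hgz fznn nlbf kfnn jzeut rroo qvcs istu kste tbcj urort wuaz
Final line count: 12

Answer: 12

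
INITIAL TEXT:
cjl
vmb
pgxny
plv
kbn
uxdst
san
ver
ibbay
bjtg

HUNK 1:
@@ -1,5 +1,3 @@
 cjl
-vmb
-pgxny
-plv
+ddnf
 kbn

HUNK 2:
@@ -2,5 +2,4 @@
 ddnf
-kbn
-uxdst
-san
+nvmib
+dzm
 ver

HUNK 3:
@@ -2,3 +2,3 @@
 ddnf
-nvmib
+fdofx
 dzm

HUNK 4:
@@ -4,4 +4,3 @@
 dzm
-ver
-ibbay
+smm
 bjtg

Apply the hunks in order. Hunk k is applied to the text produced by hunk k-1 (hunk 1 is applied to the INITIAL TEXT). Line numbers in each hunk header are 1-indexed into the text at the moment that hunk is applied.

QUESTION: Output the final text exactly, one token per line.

Hunk 1: at line 1 remove [vmb,pgxny,plv] add [ddnf] -> 8 lines: cjl ddnf kbn uxdst san ver ibbay bjtg
Hunk 2: at line 2 remove [kbn,uxdst,san] add [nvmib,dzm] -> 7 lines: cjl ddnf nvmib dzm ver ibbay bjtg
Hunk 3: at line 2 remove [nvmib] add [fdofx] -> 7 lines: cjl ddnf fdofx dzm ver ibbay bjtg
Hunk 4: at line 4 remove [ver,ibbay] add [smm] -> 6 lines: cjl ddnf fdofx dzm smm bjtg

Answer: cjl
ddnf
fdofx
dzm
smm
bjtg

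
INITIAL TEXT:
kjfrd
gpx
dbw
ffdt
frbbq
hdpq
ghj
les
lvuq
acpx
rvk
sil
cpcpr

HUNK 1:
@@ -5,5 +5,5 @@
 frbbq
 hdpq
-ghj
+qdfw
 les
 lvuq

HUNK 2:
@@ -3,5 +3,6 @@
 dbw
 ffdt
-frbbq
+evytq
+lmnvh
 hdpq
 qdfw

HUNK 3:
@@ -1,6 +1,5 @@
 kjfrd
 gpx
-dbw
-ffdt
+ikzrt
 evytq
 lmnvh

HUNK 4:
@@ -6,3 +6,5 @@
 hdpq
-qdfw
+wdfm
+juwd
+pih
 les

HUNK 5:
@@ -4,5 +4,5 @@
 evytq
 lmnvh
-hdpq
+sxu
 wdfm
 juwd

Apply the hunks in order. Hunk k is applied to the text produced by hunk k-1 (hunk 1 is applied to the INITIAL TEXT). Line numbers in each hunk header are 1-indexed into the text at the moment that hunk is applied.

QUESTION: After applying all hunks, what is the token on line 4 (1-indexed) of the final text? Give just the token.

Answer: evytq

Derivation:
Hunk 1: at line 5 remove [ghj] add [qdfw] -> 13 lines: kjfrd gpx dbw ffdt frbbq hdpq qdfw les lvuq acpx rvk sil cpcpr
Hunk 2: at line 3 remove [frbbq] add [evytq,lmnvh] -> 14 lines: kjfrd gpx dbw ffdt evytq lmnvh hdpq qdfw les lvuq acpx rvk sil cpcpr
Hunk 3: at line 1 remove [dbw,ffdt] add [ikzrt] -> 13 lines: kjfrd gpx ikzrt evytq lmnvh hdpq qdfw les lvuq acpx rvk sil cpcpr
Hunk 4: at line 6 remove [qdfw] add [wdfm,juwd,pih] -> 15 lines: kjfrd gpx ikzrt evytq lmnvh hdpq wdfm juwd pih les lvuq acpx rvk sil cpcpr
Hunk 5: at line 4 remove [hdpq] add [sxu] -> 15 lines: kjfrd gpx ikzrt evytq lmnvh sxu wdfm juwd pih les lvuq acpx rvk sil cpcpr
Final line 4: evytq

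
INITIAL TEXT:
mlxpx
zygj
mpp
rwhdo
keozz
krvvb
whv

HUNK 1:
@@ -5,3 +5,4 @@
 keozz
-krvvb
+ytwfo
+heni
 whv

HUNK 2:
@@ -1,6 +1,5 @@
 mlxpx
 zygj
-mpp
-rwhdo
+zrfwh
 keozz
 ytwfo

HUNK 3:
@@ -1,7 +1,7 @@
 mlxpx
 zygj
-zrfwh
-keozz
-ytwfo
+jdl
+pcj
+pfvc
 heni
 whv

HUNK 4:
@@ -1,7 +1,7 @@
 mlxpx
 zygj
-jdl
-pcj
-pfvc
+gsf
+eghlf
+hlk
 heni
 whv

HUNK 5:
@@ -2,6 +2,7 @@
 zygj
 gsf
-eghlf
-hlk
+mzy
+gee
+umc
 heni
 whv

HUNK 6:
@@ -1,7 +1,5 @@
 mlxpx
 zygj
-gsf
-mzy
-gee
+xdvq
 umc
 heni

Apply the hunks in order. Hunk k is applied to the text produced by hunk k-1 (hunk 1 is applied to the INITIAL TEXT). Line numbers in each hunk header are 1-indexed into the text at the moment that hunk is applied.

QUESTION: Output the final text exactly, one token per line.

Hunk 1: at line 5 remove [krvvb] add [ytwfo,heni] -> 8 lines: mlxpx zygj mpp rwhdo keozz ytwfo heni whv
Hunk 2: at line 1 remove [mpp,rwhdo] add [zrfwh] -> 7 lines: mlxpx zygj zrfwh keozz ytwfo heni whv
Hunk 3: at line 1 remove [zrfwh,keozz,ytwfo] add [jdl,pcj,pfvc] -> 7 lines: mlxpx zygj jdl pcj pfvc heni whv
Hunk 4: at line 1 remove [jdl,pcj,pfvc] add [gsf,eghlf,hlk] -> 7 lines: mlxpx zygj gsf eghlf hlk heni whv
Hunk 5: at line 2 remove [eghlf,hlk] add [mzy,gee,umc] -> 8 lines: mlxpx zygj gsf mzy gee umc heni whv
Hunk 6: at line 1 remove [gsf,mzy,gee] add [xdvq] -> 6 lines: mlxpx zygj xdvq umc heni whv

Answer: mlxpx
zygj
xdvq
umc
heni
whv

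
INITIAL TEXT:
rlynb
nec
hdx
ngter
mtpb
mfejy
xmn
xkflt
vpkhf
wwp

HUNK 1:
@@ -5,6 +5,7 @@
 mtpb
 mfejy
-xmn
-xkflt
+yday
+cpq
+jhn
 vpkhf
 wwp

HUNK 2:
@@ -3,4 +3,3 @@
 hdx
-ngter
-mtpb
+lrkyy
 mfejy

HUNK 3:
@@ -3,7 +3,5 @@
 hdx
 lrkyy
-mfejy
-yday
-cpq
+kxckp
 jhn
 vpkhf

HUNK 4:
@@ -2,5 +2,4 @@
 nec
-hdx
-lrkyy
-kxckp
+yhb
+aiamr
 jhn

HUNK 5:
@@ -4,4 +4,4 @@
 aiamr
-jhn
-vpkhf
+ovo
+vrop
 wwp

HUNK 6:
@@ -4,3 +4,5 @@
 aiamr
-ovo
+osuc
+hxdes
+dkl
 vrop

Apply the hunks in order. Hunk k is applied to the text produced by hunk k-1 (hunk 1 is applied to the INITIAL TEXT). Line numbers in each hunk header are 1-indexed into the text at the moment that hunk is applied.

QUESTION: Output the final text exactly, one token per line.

Answer: rlynb
nec
yhb
aiamr
osuc
hxdes
dkl
vrop
wwp

Derivation:
Hunk 1: at line 5 remove [xmn,xkflt] add [yday,cpq,jhn] -> 11 lines: rlynb nec hdx ngter mtpb mfejy yday cpq jhn vpkhf wwp
Hunk 2: at line 3 remove [ngter,mtpb] add [lrkyy] -> 10 lines: rlynb nec hdx lrkyy mfejy yday cpq jhn vpkhf wwp
Hunk 3: at line 3 remove [mfejy,yday,cpq] add [kxckp] -> 8 lines: rlynb nec hdx lrkyy kxckp jhn vpkhf wwp
Hunk 4: at line 2 remove [hdx,lrkyy,kxckp] add [yhb,aiamr] -> 7 lines: rlynb nec yhb aiamr jhn vpkhf wwp
Hunk 5: at line 4 remove [jhn,vpkhf] add [ovo,vrop] -> 7 lines: rlynb nec yhb aiamr ovo vrop wwp
Hunk 6: at line 4 remove [ovo] add [osuc,hxdes,dkl] -> 9 lines: rlynb nec yhb aiamr osuc hxdes dkl vrop wwp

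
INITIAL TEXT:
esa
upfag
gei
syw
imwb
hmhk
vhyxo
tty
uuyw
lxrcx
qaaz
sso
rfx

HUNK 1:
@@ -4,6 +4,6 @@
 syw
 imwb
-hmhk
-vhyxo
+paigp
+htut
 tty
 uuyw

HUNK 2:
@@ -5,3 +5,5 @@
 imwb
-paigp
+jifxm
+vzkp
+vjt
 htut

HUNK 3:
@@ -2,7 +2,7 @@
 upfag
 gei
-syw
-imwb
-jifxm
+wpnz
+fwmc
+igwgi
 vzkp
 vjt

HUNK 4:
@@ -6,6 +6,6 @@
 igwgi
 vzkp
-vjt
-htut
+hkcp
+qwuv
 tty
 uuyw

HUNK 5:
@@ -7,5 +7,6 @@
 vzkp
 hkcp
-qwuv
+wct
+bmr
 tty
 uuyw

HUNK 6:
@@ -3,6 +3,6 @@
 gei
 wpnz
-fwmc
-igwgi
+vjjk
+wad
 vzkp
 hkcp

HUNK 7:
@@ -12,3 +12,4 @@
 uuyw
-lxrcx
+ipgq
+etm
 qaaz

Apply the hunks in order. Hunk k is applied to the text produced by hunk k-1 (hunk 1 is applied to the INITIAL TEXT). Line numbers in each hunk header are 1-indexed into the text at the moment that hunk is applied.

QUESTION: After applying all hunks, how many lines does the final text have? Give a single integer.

Hunk 1: at line 4 remove [hmhk,vhyxo] add [paigp,htut] -> 13 lines: esa upfag gei syw imwb paigp htut tty uuyw lxrcx qaaz sso rfx
Hunk 2: at line 5 remove [paigp] add [jifxm,vzkp,vjt] -> 15 lines: esa upfag gei syw imwb jifxm vzkp vjt htut tty uuyw lxrcx qaaz sso rfx
Hunk 3: at line 2 remove [syw,imwb,jifxm] add [wpnz,fwmc,igwgi] -> 15 lines: esa upfag gei wpnz fwmc igwgi vzkp vjt htut tty uuyw lxrcx qaaz sso rfx
Hunk 4: at line 6 remove [vjt,htut] add [hkcp,qwuv] -> 15 lines: esa upfag gei wpnz fwmc igwgi vzkp hkcp qwuv tty uuyw lxrcx qaaz sso rfx
Hunk 5: at line 7 remove [qwuv] add [wct,bmr] -> 16 lines: esa upfag gei wpnz fwmc igwgi vzkp hkcp wct bmr tty uuyw lxrcx qaaz sso rfx
Hunk 6: at line 3 remove [fwmc,igwgi] add [vjjk,wad] -> 16 lines: esa upfag gei wpnz vjjk wad vzkp hkcp wct bmr tty uuyw lxrcx qaaz sso rfx
Hunk 7: at line 12 remove [lxrcx] add [ipgq,etm] -> 17 lines: esa upfag gei wpnz vjjk wad vzkp hkcp wct bmr tty uuyw ipgq etm qaaz sso rfx
Final line count: 17

Answer: 17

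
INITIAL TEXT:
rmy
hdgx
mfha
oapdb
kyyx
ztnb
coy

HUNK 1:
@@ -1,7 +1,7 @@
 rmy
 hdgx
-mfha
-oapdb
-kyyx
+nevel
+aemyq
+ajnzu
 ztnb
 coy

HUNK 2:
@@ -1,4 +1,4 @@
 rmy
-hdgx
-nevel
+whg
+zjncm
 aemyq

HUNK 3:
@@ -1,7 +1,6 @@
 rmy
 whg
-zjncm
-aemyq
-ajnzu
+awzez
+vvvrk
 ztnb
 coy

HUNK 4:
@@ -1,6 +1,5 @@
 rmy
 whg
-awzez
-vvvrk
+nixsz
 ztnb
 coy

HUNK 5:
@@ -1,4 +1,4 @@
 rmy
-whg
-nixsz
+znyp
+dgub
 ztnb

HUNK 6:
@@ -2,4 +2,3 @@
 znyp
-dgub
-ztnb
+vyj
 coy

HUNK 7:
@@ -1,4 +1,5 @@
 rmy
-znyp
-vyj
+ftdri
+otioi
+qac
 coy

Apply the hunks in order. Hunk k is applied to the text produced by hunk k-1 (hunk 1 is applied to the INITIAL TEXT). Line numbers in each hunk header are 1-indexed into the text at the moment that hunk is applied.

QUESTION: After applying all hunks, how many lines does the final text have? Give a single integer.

Hunk 1: at line 1 remove [mfha,oapdb,kyyx] add [nevel,aemyq,ajnzu] -> 7 lines: rmy hdgx nevel aemyq ajnzu ztnb coy
Hunk 2: at line 1 remove [hdgx,nevel] add [whg,zjncm] -> 7 lines: rmy whg zjncm aemyq ajnzu ztnb coy
Hunk 3: at line 1 remove [zjncm,aemyq,ajnzu] add [awzez,vvvrk] -> 6 lines: rmy whg awzez vvvrk ztnb coy
Hunk 4: at line 1 remove [awzez,vvvrk] add [nixsz] -> 5 lines: rmy whg nixsz ztnb coy
Hunk 5: at line 1 remove [whg,nixsz] add [znyp,dgub] -> 5 lines: rmy znyp dgub ztnb coy
Hunk 6: at line 2 remove [dgub,ztnb] add [vyj] -> 4 lines: rmy znyp vyj coy
Hunk 7: at line 1 remove [znyp,vyj] add [ftdri,otioi,qac] -> 5 lines: rmy ftdri otioi qac coy
Final line count: 5

Answer: 5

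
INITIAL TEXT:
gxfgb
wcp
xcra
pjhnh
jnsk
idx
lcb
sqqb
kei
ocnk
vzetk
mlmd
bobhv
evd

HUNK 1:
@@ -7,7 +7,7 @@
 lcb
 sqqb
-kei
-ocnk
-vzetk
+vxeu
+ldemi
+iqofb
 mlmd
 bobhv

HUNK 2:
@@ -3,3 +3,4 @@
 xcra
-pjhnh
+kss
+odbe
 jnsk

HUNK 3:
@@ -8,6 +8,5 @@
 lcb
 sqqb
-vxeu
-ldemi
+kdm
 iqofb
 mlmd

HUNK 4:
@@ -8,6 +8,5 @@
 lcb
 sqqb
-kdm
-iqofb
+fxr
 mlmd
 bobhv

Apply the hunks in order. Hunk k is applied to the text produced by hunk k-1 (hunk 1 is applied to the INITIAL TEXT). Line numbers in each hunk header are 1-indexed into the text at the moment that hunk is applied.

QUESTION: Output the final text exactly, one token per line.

Hunk 1: at line 7 remove [kei,ocnk,vzetk] add [vxeu,ldemi,iqofb] -> 14 lines: gxfgb wcp xcra pjhnh jnsk idx lcb sqqb vxeu ldemi iqofb mlmd bobhv evd
Hunk 2: at line 3 remove [pjhnh] add [kss,odbe] -> 15 lines: gxfgb wcp xcra kss odbe jnsk idx lcb sqqb vxeu ldemi iqofb mlmd bobhv evd
Hunk 3: at line 8 remove [vxeu,ldemi] add [kdm] -> 14 lines: gxfgb wcp xcra kss odbe jnsk idx lcb sqqb kdm iqofb mlmd bobhv evd
Hunk 4: at line 8 remove [kdm,iqofb] add [fxr] -> 13 lines: gxfgb wcp xcra kss odbe jnsk idx lcb sqqb fxr mlmd bobhv evd

Answer: gxfgb
wcp
xcra
kss
odbe
jnsk
idx
lcb
sqqb
fxr
mlmd
bobhv
evd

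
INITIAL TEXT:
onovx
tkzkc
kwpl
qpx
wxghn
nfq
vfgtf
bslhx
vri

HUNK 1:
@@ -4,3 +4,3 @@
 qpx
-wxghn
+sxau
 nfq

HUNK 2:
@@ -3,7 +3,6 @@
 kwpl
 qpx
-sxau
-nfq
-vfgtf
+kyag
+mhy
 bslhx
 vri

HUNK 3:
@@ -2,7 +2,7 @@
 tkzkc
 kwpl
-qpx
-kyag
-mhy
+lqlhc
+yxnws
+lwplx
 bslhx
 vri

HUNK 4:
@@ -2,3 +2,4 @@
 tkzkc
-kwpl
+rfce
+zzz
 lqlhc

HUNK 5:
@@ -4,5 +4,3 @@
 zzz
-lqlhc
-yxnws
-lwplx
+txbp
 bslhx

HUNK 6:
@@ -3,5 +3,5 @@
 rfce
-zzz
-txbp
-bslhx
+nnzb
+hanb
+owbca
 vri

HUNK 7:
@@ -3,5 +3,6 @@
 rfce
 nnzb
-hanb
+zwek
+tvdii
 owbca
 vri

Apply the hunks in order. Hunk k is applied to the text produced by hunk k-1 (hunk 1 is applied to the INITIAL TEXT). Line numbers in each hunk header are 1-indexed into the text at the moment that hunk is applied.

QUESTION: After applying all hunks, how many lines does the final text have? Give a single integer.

Hunk 1: at line 4 remove [wxghn] add [sxau] -> 9 lines: onovx tkzkc kwpl qpx sxau nfq vfgtf bslhx vri
Hunk 2: at line 3 remove [sxau,nfq,vfgtf] add [kyag,mhy] -> 8 lines: onovx tkzkc kwpl qpx kyag mhy bslhx vri
Hunk 3: at line 2 remove [qpx,kyag,mhy] add [lqlhc,yxnws,lwplx] -> 8 lines: onovx tkzkc kwpl lqlhc yxnws lwplx bslhx vri
Hunk 4: at line 2 remove [kwpl] add [rfce,zzz] -> 9 lines: onovx tkzkc rfce zzz lqlhc yxnws lwplx bslhx vri
Hunk 5: at line 4 remove [lqlhc,yxnws,lwplx] add [txbp] -> 7 lines: onovx tkzkc rfce zzz txbp bslhx vri
Hunk 6: at line 3 remove [zzz,txbp,bslhx] add [nnzb,hanb,owbca] -> 7 lines: onovx tkzkc rfce nnzb hanb owbca vri
Hunk 7: at line 3 remove [hanb] add [zwek,tvdii] -> 8 lines: onovx tkzkc rfce nnzb zwek tvdii owbca vri
Final line count: 8

Answer: 8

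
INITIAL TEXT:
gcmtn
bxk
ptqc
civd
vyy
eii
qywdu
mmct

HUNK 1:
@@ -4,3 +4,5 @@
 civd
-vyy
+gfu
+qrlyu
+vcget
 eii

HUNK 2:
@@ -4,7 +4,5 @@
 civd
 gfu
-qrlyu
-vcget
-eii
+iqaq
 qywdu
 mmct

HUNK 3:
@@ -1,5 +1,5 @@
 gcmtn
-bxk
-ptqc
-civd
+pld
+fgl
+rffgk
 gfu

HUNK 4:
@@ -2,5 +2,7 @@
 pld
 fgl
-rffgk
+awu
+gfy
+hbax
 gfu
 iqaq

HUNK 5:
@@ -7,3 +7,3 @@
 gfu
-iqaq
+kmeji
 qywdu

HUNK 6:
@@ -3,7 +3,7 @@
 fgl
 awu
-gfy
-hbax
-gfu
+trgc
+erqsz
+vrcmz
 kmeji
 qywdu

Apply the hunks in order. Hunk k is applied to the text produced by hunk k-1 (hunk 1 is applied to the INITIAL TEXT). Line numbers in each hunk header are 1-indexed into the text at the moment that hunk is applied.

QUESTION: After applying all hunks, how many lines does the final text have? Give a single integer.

Answer: 10

Derivation:
Hunk 1: at line 4 remove [vyy] add [gfu,qrlyu,vcget] -> 10 lines: gcmtn bxk ptqc civd gfu qrlyu vcget eii qywdu mmct
Hunk 2: at line 4 remove [qrlyu,vcget,eii] add [iqaq] -> 8 lines: gcmtn bxk ptqc civd gfu iqaq qywdu mmct
Hunk 3: at line 1 remove [bxk,ptqc,civd] add [pld,fgl,rffgk] -> 8 lines: gcmtn pld fgl rffgk gfu iqaq qywdu mmct
Hunk 4: at line 2 remove [rffgk] add [awu,gfy,hbax] -> 10 lines: gcmtn pld fgl awu gfy hbax gfu iqaq qywdu mmct
Hunk 5: at line 7 remove [iqaq] add [kmeji] -> 10 lines: gcmtn pld fgl awu gfy hbax gfu kmeji qywdu mmct
Hunk 6: at line 3 remove [gfy,hbax,gfu] add [trgc,erqsz,vrcmz] -> 10 lines: gcmtn pld fgl awu trgc erqsz vrcmz kmeji qywdu mmct
Final line count: 10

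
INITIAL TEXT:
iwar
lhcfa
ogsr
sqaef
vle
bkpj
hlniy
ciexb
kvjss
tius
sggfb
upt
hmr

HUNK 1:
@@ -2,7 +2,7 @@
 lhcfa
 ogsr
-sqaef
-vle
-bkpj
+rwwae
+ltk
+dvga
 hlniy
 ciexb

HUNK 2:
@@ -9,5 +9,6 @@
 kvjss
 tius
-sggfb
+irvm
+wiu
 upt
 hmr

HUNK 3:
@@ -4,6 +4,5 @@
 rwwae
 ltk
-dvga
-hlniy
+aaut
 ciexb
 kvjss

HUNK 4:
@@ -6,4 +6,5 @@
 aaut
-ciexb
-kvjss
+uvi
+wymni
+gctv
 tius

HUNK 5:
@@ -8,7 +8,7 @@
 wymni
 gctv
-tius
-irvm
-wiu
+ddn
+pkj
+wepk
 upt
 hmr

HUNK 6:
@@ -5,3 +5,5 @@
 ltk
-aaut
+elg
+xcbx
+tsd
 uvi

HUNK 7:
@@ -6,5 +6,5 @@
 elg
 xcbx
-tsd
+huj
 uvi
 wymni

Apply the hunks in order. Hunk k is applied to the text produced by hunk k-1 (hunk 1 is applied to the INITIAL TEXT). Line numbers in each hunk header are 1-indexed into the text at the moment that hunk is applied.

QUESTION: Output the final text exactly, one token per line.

Answer: iwar
lhcfa
ogsr
rwwae
ltk
elg
xcbx
huj
uvi
wymni
gctv
ddn
pkj
wepk
upt
hmr

Derivation:
Hunk 1: at line 2 remove [sqaef,vle,bkpj] add [rwwae,ltk,dvga] -> 13 lines: iwar lhcfa ogsr rwwae ltk dvga hlniy ciexb kvjss tius sggfb upt hmr
Hunk 2: at line 9 remove [sggfb] add [irvm,wiu] -> 14 lines: iwar lhcfa ogsr rwwae ltk dvga hlniy ciexb kvjss tius irvm wiu upt hmr
Hunk 3: at line 4 remove [dvga,hlniy] add [aaut] -> 13 lines: iwar lhcfa ogsr rwwae ltk aaut ciexb kvjss tius irvm wiu upt hmr
Hunk 4: at line 6 remove [ciexb,kvjss] add [uvi,wymni,gctv] -> 14 lines: iwar lhcfa ogsr rwwae ltk aaut uvi wymni gctv tius irvm wiu upt hmr
Hunk 5: at line 8 remove [tius,irvm,wiu] add [ddn,pkj,wepk] -> 14 lines: iwar lhcfa ogsr rwwae ltk aaut uvi wymni gctv ddn pkj wepk upt hmr
Hunk 6: at line 5 remove [aaut] add [elg,xcbx,tsd] -> 16 lines: iwar lhcfa ogsr rwwae ltk elg xcbx tsd uvi wymni gctv ddn pkj wepk upt hmr
Hunk 7: at line 6 remove [tsd] add [huj] -> 16 lines: iwar lhcfa ogsr rwwae ltk elg xcbx huj uvi wymni gctv ddn pkj wepk upt hmr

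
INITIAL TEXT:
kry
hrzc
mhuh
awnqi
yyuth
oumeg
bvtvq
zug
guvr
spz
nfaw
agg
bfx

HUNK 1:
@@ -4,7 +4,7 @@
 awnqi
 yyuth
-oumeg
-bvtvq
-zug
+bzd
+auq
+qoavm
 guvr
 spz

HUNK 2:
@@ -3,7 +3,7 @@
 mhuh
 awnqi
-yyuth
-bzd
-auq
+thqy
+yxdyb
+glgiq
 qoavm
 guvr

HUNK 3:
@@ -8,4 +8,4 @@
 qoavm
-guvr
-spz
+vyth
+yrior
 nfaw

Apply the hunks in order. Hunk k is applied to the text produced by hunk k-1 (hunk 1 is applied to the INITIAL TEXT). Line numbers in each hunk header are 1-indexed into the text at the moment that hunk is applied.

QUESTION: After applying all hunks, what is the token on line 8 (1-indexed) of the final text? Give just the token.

Hunk 1: at line 4 remove [oumeg,bvtvq,zug] add [bzd,auq,qoavm] -> 13 lines: kry hrzc mhuh awnqi yyuth bzd auq qoavm guvr spz nfaw agg bfx
Hunk 2: at line 3 remove [yyuth,bzd,auq] add [thqy,yxdyb,glgiq] -> 13 lines: kry hrzc mhuh awnqi thqy yxdyb glgiq qoavm guvr spz nfaw agg bfx
Hunk 3: at line 8 remove [guvr,spz] add [vyth,yrior] -> 13 lines: kry hrzc mhuh awnqi thqy yxdyb glgiq qoavm vyth yrior nfaw agg bfx
Final line 8: qoavm

Answer: qoavm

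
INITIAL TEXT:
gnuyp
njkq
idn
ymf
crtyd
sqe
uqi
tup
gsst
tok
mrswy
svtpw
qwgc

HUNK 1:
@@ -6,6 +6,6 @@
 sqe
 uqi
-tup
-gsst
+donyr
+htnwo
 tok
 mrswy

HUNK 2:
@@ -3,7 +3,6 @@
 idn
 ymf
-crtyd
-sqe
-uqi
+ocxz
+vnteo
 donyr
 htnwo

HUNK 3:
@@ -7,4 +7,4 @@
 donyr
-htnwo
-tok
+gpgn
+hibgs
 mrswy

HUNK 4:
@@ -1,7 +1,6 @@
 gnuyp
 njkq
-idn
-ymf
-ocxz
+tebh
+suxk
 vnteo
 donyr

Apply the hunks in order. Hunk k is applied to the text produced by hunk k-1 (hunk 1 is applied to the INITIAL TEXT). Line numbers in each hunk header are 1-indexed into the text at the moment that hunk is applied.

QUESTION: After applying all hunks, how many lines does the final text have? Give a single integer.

Answer: 11

Derivation:
Hunk 1: at line 6 remove [tup,gsst] add [donyr,htnwo] -> 13 lines: gnuyp njkq idn ymf crtyd sqe uqi donyr htnwo tok mrswy svtpw qwgc
Hunk 2: at line 3 remove [crtyd,sqe,uqi] add [ocxz,vnteo] -> 12 lines: gnuyp njkq idn ymf ocxz vnteo donyr htnwo tok mrswy svtpw qwgc
Hunk 3: at line 7 remove [htnwo,tok] add [gpgn,hibgs] -> 12 lines: gnuyp njkq idn ymf ocxz vnteo donyr gpgn hibgs mrswy svtpw qwgc
Hunk 4: at line 1 remove [idn,ymf,ocxz] add [tebh,suxk] -> 11 lines: gnuyp njkq tebh suxk vnteo donyr gpgn hibgs mrswy svtpw qwgc
Final line count: 11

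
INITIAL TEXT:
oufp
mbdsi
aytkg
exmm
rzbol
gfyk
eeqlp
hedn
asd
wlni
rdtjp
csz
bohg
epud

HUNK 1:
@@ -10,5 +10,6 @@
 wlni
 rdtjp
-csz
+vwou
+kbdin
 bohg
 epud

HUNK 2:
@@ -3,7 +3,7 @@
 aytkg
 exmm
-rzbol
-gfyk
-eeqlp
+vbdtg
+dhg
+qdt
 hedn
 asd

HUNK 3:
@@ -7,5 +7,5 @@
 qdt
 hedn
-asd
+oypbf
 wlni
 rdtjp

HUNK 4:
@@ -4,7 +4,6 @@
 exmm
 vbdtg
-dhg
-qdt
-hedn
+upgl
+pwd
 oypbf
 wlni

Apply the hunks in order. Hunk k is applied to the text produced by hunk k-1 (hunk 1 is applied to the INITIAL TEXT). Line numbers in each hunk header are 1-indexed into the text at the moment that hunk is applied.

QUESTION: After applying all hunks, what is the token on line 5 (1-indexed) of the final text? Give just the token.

Answer: vbdtg

Derivation:
Hunk 1: at line 10 remove [csz] add [vwou,kbdin] -> 15 lines: oufp mbdsi aytkg exmm rzbol gfyk eeqlp hedn asd wlni rdtjp vwou kbdin bohg epud
Hunk 2: at line 3 remove [rzbol,gfyk,eeqlp] add [vbdtg,dhg,qdt] -> 15 lines: oufp mbdsi aytkg exmm vbdtg dhg qdt hedn asd wlni rdtjp vwou kbdin bohg epud
Hunk 3: at line 7 remove [asd] add [oypbf] -> 15 lines: oufp mbdsi aytkg exmm vbdtg dhg qdt hedn oypbf wlni rdtjp vwou kbdin bohg epud
Hunk 4: at line 4 remove [dhg,qdt,hedn] add [upgl,pwd] -> 14 lines: oufp mbdsi aytkg exmm vbdtg upgl pwd oypbf wlni rdtjp vwou kbdin bohg epud
Final line 5: vbdtg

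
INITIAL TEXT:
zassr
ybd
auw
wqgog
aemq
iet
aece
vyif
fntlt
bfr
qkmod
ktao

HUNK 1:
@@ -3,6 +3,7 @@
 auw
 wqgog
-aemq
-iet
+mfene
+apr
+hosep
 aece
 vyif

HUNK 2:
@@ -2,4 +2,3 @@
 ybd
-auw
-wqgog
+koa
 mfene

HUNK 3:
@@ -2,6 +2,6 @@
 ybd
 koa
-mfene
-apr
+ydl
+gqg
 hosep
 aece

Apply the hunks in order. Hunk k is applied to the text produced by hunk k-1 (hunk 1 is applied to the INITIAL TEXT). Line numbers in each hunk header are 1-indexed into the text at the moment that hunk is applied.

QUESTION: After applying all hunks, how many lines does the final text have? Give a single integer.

Answer: 12

Derivation:
Hunk 1: at line 3 remove [aemq,iet] add [mfene,apr,hosep] -> 13 lines: zassr ybd auw wqgog mfene apr hosep aece vyif fntlt bfr qkmod ktao
Hunk 2: at line 2 remove [auw,wqgog] add [koa] -> 12 lines: zassr ybd koa mfene apr hosep aece vyif fntlt bfr qkmod ktao
Hunk 3: at line 2 remove [mfene,apr] add [ydl,gqg] -> 12 lines: zassr ybd koa ydl gqg hosep aece vyif fntlt bfr qkmod ktao
Final line count: 12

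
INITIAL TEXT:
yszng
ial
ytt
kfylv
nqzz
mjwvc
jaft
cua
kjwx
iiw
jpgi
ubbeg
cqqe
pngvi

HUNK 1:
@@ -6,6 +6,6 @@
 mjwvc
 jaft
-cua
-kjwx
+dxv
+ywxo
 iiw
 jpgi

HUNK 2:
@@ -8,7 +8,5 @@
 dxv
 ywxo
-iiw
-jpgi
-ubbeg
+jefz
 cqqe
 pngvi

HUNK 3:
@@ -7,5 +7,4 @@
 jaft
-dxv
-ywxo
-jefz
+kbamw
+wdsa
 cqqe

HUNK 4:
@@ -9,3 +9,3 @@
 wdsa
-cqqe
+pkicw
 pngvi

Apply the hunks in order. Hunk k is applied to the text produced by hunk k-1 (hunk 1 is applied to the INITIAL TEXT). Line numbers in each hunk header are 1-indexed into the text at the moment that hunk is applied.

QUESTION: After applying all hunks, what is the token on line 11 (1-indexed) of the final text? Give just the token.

Hunk 1: at line 6 remove [cua,kjwx] add [dxv,ywxo] -> 14 lines: yszng ial ytt kfylv nqzz mjwvc jaft dxv ywxo iiw jpgi ubbeg cqqe pngvi
Hunk 2: at line 8 remove [iiw,jpgi,ubbeg] add [jefz] -> 12 lines: yszng ial ytt kfylv nqzz mjwvc jaft dxv ywxo jefz cqqe pngvi
Hunk 3: at line 7 remove [dxv,ywxo,jefz] add [kbamw,wdsa] -> 11 lines: yszng ial ytt kfylv nqzz mjwvc jaft kbamw wdsa cqqe pngvi
Hunk 4: at line 9 remove [cqqe] add [pkicw] -> 11 lines: yszng ial ytt kfylv nqzz mjwvc jaft kbamw wdsa pkicw pngvi
Final line 11: pngvi

Answer: pngvi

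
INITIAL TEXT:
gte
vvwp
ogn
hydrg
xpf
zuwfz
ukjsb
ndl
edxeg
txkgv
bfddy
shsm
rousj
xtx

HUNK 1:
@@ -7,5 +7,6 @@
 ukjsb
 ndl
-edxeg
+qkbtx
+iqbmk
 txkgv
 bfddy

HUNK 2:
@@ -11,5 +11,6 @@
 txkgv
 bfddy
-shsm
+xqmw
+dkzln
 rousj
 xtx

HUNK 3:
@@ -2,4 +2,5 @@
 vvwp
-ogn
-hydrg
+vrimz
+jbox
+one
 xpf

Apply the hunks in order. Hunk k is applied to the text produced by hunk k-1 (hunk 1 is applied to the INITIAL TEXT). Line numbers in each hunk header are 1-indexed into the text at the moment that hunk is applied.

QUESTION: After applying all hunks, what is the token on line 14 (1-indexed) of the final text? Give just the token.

Hunk 1: at line 7 remove [edxeg] add [qkbtx,iqbmk] -> 15 lines: gte vvwp ogn hydrg xpf zuwfz ukjsb ndl qkbtx iqbmk txkgv bfddy shsm rousj xtx
Hunk 2: at line 11 remove [shsm] add [xqmw,dkzln] -> 16 lines: gte vvwp ogn hydrg xpf zuwfz ukjsb ndl qkbtx iqbmk txkgv bfddy xqmw dkzln rousj xtx
Hunk 3: at line 2 remove [ogn,hydrg] add [vrimz,jbox,one] -> 17 lines: gte vvwp vrimz jbox one xpf zuwfz ukjsb ndl qkbtx iqbmk txkgv bfddy xqmw dkzln rousj xtx
Final line 14: xqmw

Answer: xqmw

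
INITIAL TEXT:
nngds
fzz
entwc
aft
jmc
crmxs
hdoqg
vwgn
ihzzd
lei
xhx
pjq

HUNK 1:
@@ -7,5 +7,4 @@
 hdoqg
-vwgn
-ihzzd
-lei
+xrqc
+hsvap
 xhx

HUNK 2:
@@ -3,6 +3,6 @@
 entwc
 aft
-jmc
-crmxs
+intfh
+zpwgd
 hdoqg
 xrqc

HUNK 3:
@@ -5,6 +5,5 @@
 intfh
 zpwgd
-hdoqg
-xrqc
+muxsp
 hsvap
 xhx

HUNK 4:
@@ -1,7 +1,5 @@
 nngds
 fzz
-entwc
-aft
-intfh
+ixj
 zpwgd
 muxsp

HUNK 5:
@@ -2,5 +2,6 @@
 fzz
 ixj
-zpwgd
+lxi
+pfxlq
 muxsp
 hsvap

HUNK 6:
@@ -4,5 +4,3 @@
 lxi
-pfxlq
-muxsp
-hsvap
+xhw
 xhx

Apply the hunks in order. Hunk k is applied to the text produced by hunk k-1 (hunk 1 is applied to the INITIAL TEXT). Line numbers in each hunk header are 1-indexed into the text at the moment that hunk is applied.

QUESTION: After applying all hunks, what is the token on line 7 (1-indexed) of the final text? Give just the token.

Answer: pjq

Derivation:
Hunk 1: at line 7 remove [vwgn,ihzzd,lei] add [xrqc,hsvap] -> 11 lines: nngds fzz entwc aft jmc crmxs hdoqg xrqc hsvap xhx pjq
Hunk 2: at line 3 remove [jmc,crmxs] add [intfh,zpwgd] -> 11 lines: nngds fzz entwc aft intfh zpwgd hdoqg xrqc hsvap xhx pjq
Hunk 3: at line 5 remove [hdoqg,xrqc] add [muxsp] -> 10 lines: nngds fzz entwc aft intfh zpwgd muxsp hsvap xhx pjq
Hunk 4: at line 1 remove [entwc,aft,intfh] add [ixj] -> 8 lines: nngds fzz ixj zpwgd muxsp hsvap xhx pjq
Hunk 5: at line 2 remove [zpwgd] add [lxi,pfxlq] -> 9 lines: nngds fzz ixj lxi pfxlq muxsp hsvap xhx pjq
Hunk 6: at line 4 remove [pfxlq,muxsp,hsvap] add [xhw] -> 7 lines: nngds fzz ixj lxi xhw xhx pjq
Final line 7: pjq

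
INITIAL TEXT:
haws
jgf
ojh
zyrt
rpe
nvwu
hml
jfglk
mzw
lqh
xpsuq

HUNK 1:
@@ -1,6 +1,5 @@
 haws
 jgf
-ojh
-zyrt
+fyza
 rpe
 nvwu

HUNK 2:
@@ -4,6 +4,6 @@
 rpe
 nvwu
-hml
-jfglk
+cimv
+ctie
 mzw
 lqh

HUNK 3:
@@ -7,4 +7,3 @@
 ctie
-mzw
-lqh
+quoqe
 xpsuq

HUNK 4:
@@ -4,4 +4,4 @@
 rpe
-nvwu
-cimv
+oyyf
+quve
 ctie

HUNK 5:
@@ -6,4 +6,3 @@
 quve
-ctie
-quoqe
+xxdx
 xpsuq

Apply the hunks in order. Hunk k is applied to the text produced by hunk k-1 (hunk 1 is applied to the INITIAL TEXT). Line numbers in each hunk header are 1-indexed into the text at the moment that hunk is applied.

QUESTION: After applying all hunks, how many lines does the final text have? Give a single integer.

Hunk 1: at line 1 remove [ojh,zyrt] add [fyza] -> 10 lines: haws jgf fyza rpe nvwu hml jfglk mzw lqh xpsuq
Hunk 2: at line 4 remove [hml,jfglk] add [cimv,ctie] -> 10 lines: haws jgf fyza rpe nvwu cimv ctie mzw lqh xpsuq
Hunk 3: at line 7 remove [mzw,lqh] add [quoqe] -> 9 lines: haws jgf fyza rpe nvwu cimv ctie quoqe xpsuq
Hunk 4: at line 4 remove [nvwu,cimv] add [oyyf,quve] -> 9 lines: haws jgf fyza rpe oyyf quve ctie quoqe xpsuq
Hunk 5: at line 6 remove [ctie,quoqe] add [xxdx] -> 8 lines: haws jgf fyza rpe oyyf quve xxdx xpsuq
Final line count: 8

Answer: 8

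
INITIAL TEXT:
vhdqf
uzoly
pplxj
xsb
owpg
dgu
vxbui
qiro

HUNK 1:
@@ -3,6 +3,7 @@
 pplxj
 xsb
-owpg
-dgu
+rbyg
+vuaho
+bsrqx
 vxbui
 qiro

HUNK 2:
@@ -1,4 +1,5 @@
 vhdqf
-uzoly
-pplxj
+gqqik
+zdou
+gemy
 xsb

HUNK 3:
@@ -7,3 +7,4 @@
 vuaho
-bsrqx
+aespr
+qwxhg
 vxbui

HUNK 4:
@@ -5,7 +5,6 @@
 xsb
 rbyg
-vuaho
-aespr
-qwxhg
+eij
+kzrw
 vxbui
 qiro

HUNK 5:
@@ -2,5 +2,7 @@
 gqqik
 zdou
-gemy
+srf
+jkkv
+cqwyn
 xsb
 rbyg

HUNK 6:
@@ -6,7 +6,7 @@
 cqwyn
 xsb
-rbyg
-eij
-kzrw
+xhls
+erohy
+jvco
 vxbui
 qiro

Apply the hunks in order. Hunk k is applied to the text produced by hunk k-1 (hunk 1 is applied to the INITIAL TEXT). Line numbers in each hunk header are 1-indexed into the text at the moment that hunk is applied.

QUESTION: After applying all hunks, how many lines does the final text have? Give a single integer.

Answer: 12

Derivation:
Hunk 1: at line 3 remove [owpg,dgu] add [rbyg,vuaho,bsrqx] -> 9 lines: vhdqf uzoly pplxj xsb rbyg vuaho bsrqx vxbui qiro
Hunk 2: at line 1 remove [uzoly,pplxj] add [gqqik,zdou,gemy] -> 10 lines: vhdqf gqqik zdou gemy xsb rbyg vuaho bsrqx vxbui qiro
Hunk 3: at line 7 remove [bsrqx] add [aespr,qwxhg] -> 11 lines: vhdqf gqqik zdou gemy xsb rbyg vuaho aespr qwxhg vxbui qiro
Hunk 4: at line 5 remove [vuaho,aespr,qwxhg] add [eij,kzrw] -> 10 lines: vhdqf gqqik zdou gemy xsb rbyg eij kzrw vxbui qiro
Hunk 5: at line 2 remove [gemy] add [srf,jkkv,cqwyn] -> 12 lines: vhdqf gqqik zdou srf jkkv cqwyn xsb rbyg eij kzrw vxbui qiro
Hunk 6: at line 6 remove [rbyg,eij,kzrw] add [xhls,erohy,jvco] -> 12 lines: vhdqf gqqik zdou srf jkkv cqwyn xsb xhls erohy jvco vxbui qiro
Final line count: 12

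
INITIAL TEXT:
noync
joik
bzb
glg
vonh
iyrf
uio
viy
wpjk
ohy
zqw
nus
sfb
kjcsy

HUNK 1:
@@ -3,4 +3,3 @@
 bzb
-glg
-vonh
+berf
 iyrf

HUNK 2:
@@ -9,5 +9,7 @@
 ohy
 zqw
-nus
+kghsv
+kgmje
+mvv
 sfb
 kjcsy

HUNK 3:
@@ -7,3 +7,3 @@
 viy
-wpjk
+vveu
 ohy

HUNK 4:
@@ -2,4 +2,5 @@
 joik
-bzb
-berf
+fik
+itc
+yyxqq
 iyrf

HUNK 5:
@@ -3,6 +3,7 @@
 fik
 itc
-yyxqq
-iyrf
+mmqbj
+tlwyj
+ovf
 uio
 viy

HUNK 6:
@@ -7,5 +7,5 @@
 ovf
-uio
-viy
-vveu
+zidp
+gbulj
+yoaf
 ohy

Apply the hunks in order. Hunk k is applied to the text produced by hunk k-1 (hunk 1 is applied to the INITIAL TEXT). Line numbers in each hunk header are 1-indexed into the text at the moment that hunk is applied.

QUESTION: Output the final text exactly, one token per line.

Answer: noync
joik
fik
itc
mmqbj
tlwyj
ovf
zidp
gbulj
yoaf
ohy
zqw
kghsv
kgmje
mvv
sfb
kjcsy

Derivation:
Hunk 1: at line 3 remove [glg,vonh] add [berf] -> 13 lines: noync joik bzb berf iyrf uio viy wpjk ohy zqw nus sfb kjcsy
Hunk 2: at line 9 remove [nus] add [kghsv,kgmje,mvv] -> 15 lines: noync joik bzb berf iyrf uio viy wpjk ohy zqw kghsv kgmje mvv sfb kjcsy
Hunk 3: at line 7 remove [wpjk] add [vveu] -> 15 lines: noync joik bzb berf iyrf uio viy vveu ohy zqw kghsv kgmje mvv sfb kjcsy
Hunk 4: at line 2 remove [bzb,berf] add [fik,itc,yyxqq] -> 16 lines: noync joik fik itc yyxqq iyrf uio viy vveu ohy zqw kghsv kgmje mvv sfb kjcsy
Hunk 5: at line 3 remove [yyxqq,iyrf] add [mmqbj,tlwyj,ovf] -> 17 lines: noync joik fik itc mmqbj tlwyj ovf uio viy vveu ohy zqw kghsv kgmje mvv sfb kjcsy
Hunk 6: at line 7 remove [uio,viy,vveu] add [zidp,gbulj,yoaf] -> 17 lines: noync joik fik itc mmqbj tlwyj ovf zidp gbulj yoaf ohy zqw kghsv kgmje mvv sfb kjcsy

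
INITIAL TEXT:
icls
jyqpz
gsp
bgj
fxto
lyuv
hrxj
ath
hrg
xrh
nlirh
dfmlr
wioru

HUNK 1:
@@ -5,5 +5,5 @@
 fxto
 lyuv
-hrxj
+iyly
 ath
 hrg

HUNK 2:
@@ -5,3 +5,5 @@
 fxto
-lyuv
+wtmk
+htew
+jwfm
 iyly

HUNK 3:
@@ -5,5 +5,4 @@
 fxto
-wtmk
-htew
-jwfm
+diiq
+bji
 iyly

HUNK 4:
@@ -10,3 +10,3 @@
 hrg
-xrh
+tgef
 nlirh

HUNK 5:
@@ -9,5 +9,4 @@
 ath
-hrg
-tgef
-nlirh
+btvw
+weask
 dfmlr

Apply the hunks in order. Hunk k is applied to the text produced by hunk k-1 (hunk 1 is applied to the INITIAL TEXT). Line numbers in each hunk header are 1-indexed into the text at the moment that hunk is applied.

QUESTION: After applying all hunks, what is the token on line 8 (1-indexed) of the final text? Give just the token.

Hunk 1: at line 5 remove [hrxj] add [iyly] -> 13 lines: icls jyqpz gsp bgj fxto lyuv iyly ath hrg xrh nlirh dfmlr wioru
Hunk 2: at line 5 remove [lyuv] add [wtmk,htew,jwfm] -> 15 lines: icls jyqpz gsp bgj fxto wtmk htew jwfm iyly ath hrg xrh nlirh dfmlr wioru
Hunk 3: at line 5 remove [wtmk,htew,jwfm] add [diiq,bji] -> 14 lines: icls jyqpz gsp bgj fxto diiq bji iyly ath hrg xrh nlirh dfmlr wioru
Hunk 4: at line 10 remove [xrh] add [tgef] -> 14 lines: icls jyqpz gsp bgj fxto diiq bji iyly ath hrg tgef nlirh dfmlr wioru
Hunk 5: at line 9 remove [hrg,tgef,nlirh] add [btvw,weask] -> 13 lines: icls jyqpz gsp bgj fxto diiq bji iyly ath btvw weask dfmlr wioru
Final line 8: iyly

Answer: iyly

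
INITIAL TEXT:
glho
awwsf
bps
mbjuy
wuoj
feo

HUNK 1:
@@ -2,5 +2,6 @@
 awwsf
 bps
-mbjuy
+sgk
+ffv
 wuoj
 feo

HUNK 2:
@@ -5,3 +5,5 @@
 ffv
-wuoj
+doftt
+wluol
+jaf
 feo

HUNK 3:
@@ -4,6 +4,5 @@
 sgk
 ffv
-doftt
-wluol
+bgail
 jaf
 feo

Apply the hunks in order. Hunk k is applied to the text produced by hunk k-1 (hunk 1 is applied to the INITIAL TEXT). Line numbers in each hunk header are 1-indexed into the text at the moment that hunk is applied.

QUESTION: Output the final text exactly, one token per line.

Answer: glho
awwsf
bps
sgk
ffv
bgail
jaf
feo

Derivation:
Hunk 1: at line 2 remove [mbjuy] add [sgk,ffv] -> 7 lines: glho awwsf bps sgk ffv wuoj feo
Hunk 2: at line 5 remove [wuoj] add [doftt,wluol,jaf] -> 9 lines: glho awwsf bps sgk ffv doftt wluol jaf feo
Hunk 3: at line 4 remove [doftt,wluol] add [bgail] -> 8 lines: glho awwsf bps sgk ffv bgail jaf feo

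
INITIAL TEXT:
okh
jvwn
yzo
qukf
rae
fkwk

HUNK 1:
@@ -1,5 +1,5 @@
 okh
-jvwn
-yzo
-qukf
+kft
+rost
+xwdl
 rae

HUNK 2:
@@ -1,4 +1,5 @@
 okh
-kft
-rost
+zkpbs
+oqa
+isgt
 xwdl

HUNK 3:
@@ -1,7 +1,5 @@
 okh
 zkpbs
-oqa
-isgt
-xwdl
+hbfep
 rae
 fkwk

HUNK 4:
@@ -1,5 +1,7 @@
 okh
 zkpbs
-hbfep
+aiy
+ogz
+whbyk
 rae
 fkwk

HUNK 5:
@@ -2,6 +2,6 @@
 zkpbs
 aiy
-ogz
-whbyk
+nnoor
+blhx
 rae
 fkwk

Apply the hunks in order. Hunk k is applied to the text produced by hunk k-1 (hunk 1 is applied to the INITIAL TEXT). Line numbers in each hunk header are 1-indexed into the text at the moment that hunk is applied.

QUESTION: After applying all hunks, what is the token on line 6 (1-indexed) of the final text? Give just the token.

Hunk 1: at line 1 remove [jvwn,yzo,qukf] add [kft,rost,xwdl] -> 6 lines: okh kft rost xwdl rae fkwk
Hunk 2: at line 1 remove [kft,rost] add [zkpbs,oqa,isgt] -> 7 lines: okh zkpbs oqa isgt xwdl rae fkwk
Hunk 3: at line 1 remove [oqa,isgt,xwdl] add [hbfep] -> 5 lines: okh zkpbs hbfep rae fkwk
Hunk 4: at line 1 remove [hbfep] add [aiy,ogz,whbyk] -> 7 lines: okh zkpbs aiy ogz whbyk rae fkwk
Hunk 5: at line 2 remove [ogz,whbyk] add [nnoor,blhx] -> 7 lines: okh zkpbs aiy nnoor blhx rae fkwk
Final line 6: rae

Answer: rae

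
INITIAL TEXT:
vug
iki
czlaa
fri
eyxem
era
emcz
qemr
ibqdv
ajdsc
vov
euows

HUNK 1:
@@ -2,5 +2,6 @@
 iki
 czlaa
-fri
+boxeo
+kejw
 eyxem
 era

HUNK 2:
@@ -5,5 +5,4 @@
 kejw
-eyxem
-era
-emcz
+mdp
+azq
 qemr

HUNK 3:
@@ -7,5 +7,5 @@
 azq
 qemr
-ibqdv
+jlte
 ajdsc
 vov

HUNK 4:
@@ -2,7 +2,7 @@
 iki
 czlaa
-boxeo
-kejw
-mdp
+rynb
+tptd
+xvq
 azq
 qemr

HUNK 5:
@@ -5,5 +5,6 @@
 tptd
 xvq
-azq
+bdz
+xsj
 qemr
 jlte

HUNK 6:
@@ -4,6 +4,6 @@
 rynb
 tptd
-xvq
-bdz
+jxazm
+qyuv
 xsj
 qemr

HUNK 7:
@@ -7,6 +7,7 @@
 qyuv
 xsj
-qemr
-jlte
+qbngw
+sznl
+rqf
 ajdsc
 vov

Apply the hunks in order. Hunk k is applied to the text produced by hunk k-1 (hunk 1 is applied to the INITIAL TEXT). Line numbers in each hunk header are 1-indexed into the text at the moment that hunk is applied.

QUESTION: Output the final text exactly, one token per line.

Hunk 1: at line 2 remove [fri] add [boxeo,kejw] -> 13 lines: vug iki czlaa boxeo kejw eyxem era emcz qemr ibqdv ajdsc vov euows
Hunk 2: at line 5 remove [eyxem,era,emcz] add [mdp,azq] -> 12 lines: vug iki czlaa boxeo kejw mdp azq qemr ibqdv ajdsc vov euows
Hunk 3: at line 7 remove [ibqdv] add [jlte] -> 12 lines: vug iki czlaa boxeo kejw mdp azq qemr jlte ajdsc vov euows
Hunk 4: at line 2 remove [boxeo,kejw,mdp] add [rynb,tptd,xvq] -> 12 lines: vug iki czlaa rynb tptd xvq azq qemr jlte ajdsc vov euows
Hunk 5: at line 5 remove [azq] add [bdz,xsj] -> 13 lines: vug iki czlaa rynb tptd xvq bdz xsj qemr jlte ajdsc vov euows
Hunk 6: at line 4 remove [xvq,bdz] add [jxazm,qyuv] -> 13 lines: vug iki czlaa rynb tptd jxazm qyuv xsj qemr jlte ajdsc vov euows
Hunk 7: at line 7 remove [qemr,jlte] add [qbngw,sznl,rqf] -> 14 lines: vug iki czlaa rynb tptd jxazm qyuv xsj qbngw sznl rqf ajdsc vov euows

Answer: vug
iki
czlaa
rynb
tptd
jxazm
qyuv
xsj
qbngw
sznl
rqf
ajdsc
vov
euows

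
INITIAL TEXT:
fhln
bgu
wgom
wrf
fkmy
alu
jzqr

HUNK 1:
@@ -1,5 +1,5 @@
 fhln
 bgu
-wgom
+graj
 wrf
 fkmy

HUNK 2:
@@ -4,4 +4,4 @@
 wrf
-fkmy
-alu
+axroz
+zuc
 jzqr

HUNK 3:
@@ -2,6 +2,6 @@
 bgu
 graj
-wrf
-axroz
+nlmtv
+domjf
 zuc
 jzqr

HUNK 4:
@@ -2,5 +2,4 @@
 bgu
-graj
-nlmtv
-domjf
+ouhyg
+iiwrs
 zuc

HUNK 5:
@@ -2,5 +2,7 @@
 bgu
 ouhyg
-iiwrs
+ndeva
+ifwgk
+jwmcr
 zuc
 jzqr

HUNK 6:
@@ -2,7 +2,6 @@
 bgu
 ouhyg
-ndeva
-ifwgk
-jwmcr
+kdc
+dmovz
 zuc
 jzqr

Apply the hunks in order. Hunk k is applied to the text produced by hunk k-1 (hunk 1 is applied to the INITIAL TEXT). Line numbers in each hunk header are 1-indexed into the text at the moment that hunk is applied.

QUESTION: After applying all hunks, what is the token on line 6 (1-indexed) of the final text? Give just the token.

Hunk 1: at line 1 remove [wgom] add [graj] -> 7 lines: fhln bgu graj wrf fkmy alu jzqr
Hunk 2: at line 4 remove [fkmy,alu] add [axroz,zuc] -> 7 lines: fhln bgu graj wrf axroz zuc jzqr
Hunk 3: at line 2 remove [wrf,axroz] add [nlmtv,domjf] -> 7 lines: fhln bgu graj nlmtv domjf zuc jzqr
Hunk 4: at line 2 remove [graj,nlmtv,domjf] add [ouhyg,iiwrs] -> 6 lines: fhln bgu ouhyg iiwrs zuc jzqr
Hunk 5: at line 2 remove [iiwrs] add [ndeva,ifwgk,jwmcr] -> 8 lines: fhln bgu ouhyg ndeva ifwgk jwmcr zuc jzqr
Hunk 6: at line 2 remove [ndeva,ifwgk,jwmcr] add [kdc,dmovz] -> 7 lines: fhln bgu ouhyg kdc dmovz zuc jzqr
Final line 6: zuc

Answer: zuc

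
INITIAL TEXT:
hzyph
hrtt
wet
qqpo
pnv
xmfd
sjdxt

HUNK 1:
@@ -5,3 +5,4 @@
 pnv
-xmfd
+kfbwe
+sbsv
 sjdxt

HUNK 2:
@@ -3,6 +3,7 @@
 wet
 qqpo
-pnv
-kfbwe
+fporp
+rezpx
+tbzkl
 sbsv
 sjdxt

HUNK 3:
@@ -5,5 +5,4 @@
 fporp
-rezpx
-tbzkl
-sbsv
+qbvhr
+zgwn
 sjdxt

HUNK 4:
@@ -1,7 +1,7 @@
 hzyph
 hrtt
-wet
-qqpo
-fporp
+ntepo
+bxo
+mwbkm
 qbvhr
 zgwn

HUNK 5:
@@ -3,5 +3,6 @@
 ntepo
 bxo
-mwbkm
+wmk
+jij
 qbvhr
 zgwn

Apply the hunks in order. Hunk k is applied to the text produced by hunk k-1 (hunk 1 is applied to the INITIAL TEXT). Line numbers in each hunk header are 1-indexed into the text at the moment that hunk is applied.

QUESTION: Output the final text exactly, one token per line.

Answer: hzyph
hrtt
ntepo
bxo
wmk
jij
qbvhr
zgwn
sjdxt

Derivation:
Hunk 1: at line 5 remove [xmfd] add [kfbwe,sbsv] -> 8 lines: hzyph hrtt wet qqpo pnv kfbwe sbsv sjdxt
Hunk 2: at line 3 remove [pnv,kfbwe] add [fporp,rezpx,tbzkl] -> 9 lines: hzyph hrtt wet qqpo fporp rezpx tbzkl sbsv sjdxt
Hunk 3: at line 5 remove [rezpx,tbzkl,sbsv] add [qbvhr,zgwn] -> 8 lines: hzyph hrtt wet qqpo fporp qbvhr zgwn sjdxt
Hunk 4: at line 1 remove [wet,qqpo,fporp] add [ntepo,bxo,mwbkm] -> 8 lines: hzyph hrtt ntepo bxo mwbkm qbvhr zgwn sjdxt
Hunk 5: at line 3 remove [mwbkm] add [wmk,jij] -> 9 lines: hzyph hrtt ntepo bxo wmk jij qbvhr zgwn sjdxt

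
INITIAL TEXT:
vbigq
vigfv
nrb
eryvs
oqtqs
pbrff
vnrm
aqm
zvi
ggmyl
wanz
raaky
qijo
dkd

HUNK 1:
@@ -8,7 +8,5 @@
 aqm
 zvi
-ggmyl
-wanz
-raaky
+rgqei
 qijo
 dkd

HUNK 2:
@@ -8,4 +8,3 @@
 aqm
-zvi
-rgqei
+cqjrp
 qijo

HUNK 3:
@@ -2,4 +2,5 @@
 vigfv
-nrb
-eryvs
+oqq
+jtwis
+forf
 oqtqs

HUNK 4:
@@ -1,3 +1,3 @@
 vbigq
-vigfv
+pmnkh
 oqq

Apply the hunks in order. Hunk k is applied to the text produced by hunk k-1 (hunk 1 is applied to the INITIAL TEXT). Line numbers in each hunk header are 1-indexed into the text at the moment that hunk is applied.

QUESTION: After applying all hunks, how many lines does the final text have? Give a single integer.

Answer: 12

Derivation:
Hunk 1: at line 8 remove [ggmyl,wanz,raaky] add [rgqei] -> 12 lines: vbigq vigfv nrb eryvs oqtqs pbrff vnrm aqm zvi rgqei qijo dkd
Hunk 2: at line 8 remove [zvi,rgqei] add [cqjrp] -> 11 lines: vbigq vigfv nrb eryvs oqtqs pbrff vnrm aqm cqjrp qijo dkd
Hunk 3: at line 2 remove [nrb,eryvs] add [oqq,jtwis,forf] -> 12 lines: vbigq vigfv oqq jtwis forf oqtqs pbrff vnrm aqm cqjrp qijo dkd
Hunk 4: at line 1 remove [vigfv] add [pmnkh] -> 12 lines: vbigq pmnkh oqq jtwis forf oqtqs pbrff vnrm aqm cqjrp qijo dkd
Final line count: 12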